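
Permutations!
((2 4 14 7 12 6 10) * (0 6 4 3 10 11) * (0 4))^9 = (0 11 14 12 6 4 7)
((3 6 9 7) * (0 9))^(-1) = (0 6 3 7 9) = ((0 9 7 3 6))^(-1)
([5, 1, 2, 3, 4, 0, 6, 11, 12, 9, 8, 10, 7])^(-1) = [5, 1, 2, 3, 4, 0, 6, 12, 10, 9, 11, 7, 8]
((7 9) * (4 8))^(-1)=((4 8)(7 9))^(-1)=(4 8)(7 9)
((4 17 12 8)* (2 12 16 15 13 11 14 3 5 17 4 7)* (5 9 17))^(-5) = (2 7 8 12)(3 16 11 9 15 14 17 13)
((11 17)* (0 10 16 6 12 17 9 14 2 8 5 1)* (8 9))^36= (0 11 16 5 12)(1 17 10 8 6)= ((0 10 16 6 12 17 11 8 5 1)(2 9 14))^36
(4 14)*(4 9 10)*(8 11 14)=[0, 1, 2, 3, 8, 5, 6, 7, 11, 10, 4, 14, 12, 13, 9]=(4 8 11 14 9 10)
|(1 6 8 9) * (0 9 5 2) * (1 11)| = |(0 9 11 1 6 8 5 2)| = 8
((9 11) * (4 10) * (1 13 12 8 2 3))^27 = (1 8)(2 13)(3 12)(4 10)(9 11)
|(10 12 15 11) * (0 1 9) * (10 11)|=|(0 1 9)(10 12 15)|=3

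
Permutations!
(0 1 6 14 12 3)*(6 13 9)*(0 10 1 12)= (0 12 3 10 1 13 9 6 14)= [12, 13, 2, 10, 4, 5, 14, 7, 8, 6, 1, 11, 3, 9, 0]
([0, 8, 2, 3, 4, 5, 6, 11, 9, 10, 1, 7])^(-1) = (1 10 9 8)(7 11)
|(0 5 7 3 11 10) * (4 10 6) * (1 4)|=9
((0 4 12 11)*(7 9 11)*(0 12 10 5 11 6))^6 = ((0 4 10 5 11 12 7 9 6))^6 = (0 7 5)(4 9 11)(6 12 10)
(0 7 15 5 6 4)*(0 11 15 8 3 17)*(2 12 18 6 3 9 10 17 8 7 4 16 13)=[4, 1, 12, 8, 11, 3, 16, 7, 9, 10, 17, 15, 18, 2, 14, 5, 13, 0, 6]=(0 4 11 15 5 3 8 9 10 17)(2 12 18 6 16 13)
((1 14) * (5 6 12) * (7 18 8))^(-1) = (1 14)(5 12 6)(7 8 18)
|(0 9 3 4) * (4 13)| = 5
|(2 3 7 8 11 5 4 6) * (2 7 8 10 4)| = 20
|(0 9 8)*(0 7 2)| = |(0 9 8 7 2)| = 5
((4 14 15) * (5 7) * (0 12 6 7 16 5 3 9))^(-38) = ((0 12 6 7 3 9)(4 14 15)(5 16))^(-38) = (16)(0 3 6)(4 14 15)(7 12 9)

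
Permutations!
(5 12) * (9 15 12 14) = (5 14 9 15 12) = [0, 1, 2, 3, 4, 14, 6, 7, 8, 15, 10, 11, 5, 13, 9, 12]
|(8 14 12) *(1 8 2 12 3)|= 4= |(1 8 14 3)(2 12)|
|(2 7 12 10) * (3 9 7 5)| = 7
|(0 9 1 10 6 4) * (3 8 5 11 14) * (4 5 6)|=|(0 9 1 10 4)(3 8 6 5 11 14)|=30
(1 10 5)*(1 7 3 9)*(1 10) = (3 9 10 5 7) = [0, 1, 2, 9, 4, 7, 6, 3, 8, 10, 5]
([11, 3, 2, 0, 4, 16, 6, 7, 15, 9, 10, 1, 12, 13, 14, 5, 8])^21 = [11, 3, 2, 0, 4, 16, 6, 7, 15, 9, 10, 1, 12, 13, 14, 5, 8]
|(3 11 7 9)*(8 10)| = |(3 11 7 9)(8 10)| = 4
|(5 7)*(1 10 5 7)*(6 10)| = 4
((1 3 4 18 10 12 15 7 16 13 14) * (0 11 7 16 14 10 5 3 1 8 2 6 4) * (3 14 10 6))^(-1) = (0 3 2 8 14 5 18 4 6 13 16 15 12 10 7 11)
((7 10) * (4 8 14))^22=(4 8 14)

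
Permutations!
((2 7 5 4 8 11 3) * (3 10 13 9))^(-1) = (2 3 9 13 10 11 8 4 5 7)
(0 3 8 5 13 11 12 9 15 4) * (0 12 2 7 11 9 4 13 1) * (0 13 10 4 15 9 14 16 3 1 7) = [1, 13, 0, 8, 12, 7, 6, 11, 5, 9, 4, 2, 15, 14, 16, 10, 3] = (0 1 13 14 16 3 8 5 7 11 2)(4 12 15 10)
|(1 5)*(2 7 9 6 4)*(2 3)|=|(1 5)(2 7 9 6 4 3)|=6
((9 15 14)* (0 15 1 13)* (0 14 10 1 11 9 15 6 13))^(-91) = (15)(9 11)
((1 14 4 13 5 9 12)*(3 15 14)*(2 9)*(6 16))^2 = ((1 3 15 14 4 13 5 2 9 12)(6 16))^2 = (16)(1 15 4 5 9)(2 12 3 14 13)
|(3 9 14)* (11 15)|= 6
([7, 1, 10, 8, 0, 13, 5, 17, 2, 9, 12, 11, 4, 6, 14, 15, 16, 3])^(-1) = (0 4 12 10 2 8 3 17 7)(5 6 13)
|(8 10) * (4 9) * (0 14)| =|(0 14)(4 9)(8 10)| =2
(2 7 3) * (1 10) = (1 10)(2 7 3) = [0, 10, 7, 2, 4, 5, 6, 3, 8, 9, 1]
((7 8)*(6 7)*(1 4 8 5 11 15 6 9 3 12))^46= ((1 4 8 9 3 12)(5 11 15 6 7))^46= (1 3 8)(4 12 9)(5 11 15 6 7)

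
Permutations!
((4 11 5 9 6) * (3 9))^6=((3 9 6 4 11 5))^6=(11)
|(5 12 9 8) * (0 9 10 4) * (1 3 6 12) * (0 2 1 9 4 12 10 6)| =|(0 4 2 1 3)(5 9 8)(6 10 12)| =15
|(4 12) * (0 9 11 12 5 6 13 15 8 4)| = |(0 9 11 12)(4 5 6 13 15 8)| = 12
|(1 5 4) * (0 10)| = |(0 10)(1 5 4)| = 6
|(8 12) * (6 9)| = |(6 9)(8 12)| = 2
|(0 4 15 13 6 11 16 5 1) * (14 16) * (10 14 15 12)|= |(0 4 12 10 14 16 5 1)(6 11 15 13)|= 8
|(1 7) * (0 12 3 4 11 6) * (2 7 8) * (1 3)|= |(0 12 1 8 2 7 3 4 11 6)|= 10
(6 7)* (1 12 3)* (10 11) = [0, 12, 2, 1, 4, 5, 7, 6, 8, 9, 11, 10, 3] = (1 12 3)(6 7)(10 11)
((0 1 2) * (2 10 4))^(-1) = ((0 1 10 4 2))^(-1) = (0 2 4 10 1)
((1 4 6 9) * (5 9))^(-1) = ((1 4 6 5 9))^(-1) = (1 9 5 6 4)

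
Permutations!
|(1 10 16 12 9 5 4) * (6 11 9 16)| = 14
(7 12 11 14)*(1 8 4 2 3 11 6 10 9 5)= (1 8 4 2 3 11 14 7 12 6 10 9 5)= [0, 8, 3, 11, 2, 1, 10, 12, 4, 5, 9, 14, 6, 13, 7]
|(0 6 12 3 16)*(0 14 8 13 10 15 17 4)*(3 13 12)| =12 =|(0 6 3 16 14 8 12 13 10 15 17 4)|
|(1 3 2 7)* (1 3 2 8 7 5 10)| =12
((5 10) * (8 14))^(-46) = (14)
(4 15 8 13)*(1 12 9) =(1 12 9)(4 15 8 13) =[0, 12, 2, 3, 15, 5, 6, 7, 13, 1, 10, 11, 9, 4, 14, 8]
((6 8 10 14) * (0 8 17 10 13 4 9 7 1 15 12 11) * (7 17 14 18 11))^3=((0 8 13 4 9 17 10 18 11)(1 15 12 7)(6 14))^3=(0 4 10)(1 7 12 15)(6 14)(8 9 18)(11 13 17)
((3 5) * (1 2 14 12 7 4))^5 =(1 4 7 12 14 2)(3 5)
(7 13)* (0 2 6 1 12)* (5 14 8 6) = (0 2 5 14 8 6 1 12)(7 13) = [2, 12, 5, 3, 4, 14, 1, 13, 6, 9, 10, 11, 0, 7, 8]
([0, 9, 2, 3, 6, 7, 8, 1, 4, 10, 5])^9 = [0, 7, 2, 3, 4, 10, 6, 5, 8, 1, 9]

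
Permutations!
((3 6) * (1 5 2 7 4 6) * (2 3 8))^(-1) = ((1 5 3)(2 7 4 6 8))^(-1) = (1 3 5)(2 8 6 4 7)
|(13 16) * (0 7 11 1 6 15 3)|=14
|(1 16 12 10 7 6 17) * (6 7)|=6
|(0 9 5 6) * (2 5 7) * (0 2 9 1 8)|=6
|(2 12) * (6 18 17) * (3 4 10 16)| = 12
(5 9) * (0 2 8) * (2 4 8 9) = (0 4 8)(2 9 5) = [4, 1, 9, 3, 8, 2, 6, 7, 0, 5]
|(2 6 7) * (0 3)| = 6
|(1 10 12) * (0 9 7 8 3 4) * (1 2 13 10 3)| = |(0 9 7 8 1 3 4)(2 13 10 12)| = 28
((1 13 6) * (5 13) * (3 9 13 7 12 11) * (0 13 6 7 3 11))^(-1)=(0 12 7 13)(1 6 9 3 5)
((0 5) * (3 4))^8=((0 5)(3 4))^8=(5)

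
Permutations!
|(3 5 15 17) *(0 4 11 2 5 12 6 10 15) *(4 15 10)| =|(0 15 17 3 12 6 4 11 2 5)| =10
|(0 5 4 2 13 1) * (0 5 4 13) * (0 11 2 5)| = 10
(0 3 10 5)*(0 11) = [3, 1, 2, 10, 4, 11, 6, 7, 8, 9, 5, 0] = (0 3 10 5 11)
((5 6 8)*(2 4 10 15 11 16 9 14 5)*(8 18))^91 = (2 14 10 6 11 8 9 4 5 15 18 16)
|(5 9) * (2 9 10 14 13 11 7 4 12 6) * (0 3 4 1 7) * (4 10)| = |(0 3 10 14 13 11)(1 7)(2 9 5 4 12 6)| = 6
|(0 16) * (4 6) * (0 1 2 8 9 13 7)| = 8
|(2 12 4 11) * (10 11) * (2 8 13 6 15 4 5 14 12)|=21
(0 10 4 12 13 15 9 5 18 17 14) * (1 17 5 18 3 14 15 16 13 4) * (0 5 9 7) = [10, 17, 2, 14, 12, 3, 6, 0, 8, 18, 1, 11, 4, 16, 5, 7, 13, 15, 9] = (0 10 1 17 15 7)(3 14 5)(4 12)(9 18)(13 16)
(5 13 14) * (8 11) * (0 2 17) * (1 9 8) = [2, 9, 17, 3, 4, 13, 6, 7, 11, 8, 10, 1, 12, 14, 5, 15, 16, 0] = (0 2 17)(1 9 8 11)(5 13 14)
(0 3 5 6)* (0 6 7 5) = (0 3)(5 7) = [3, 1, 2, 0, 4, 7, 6, 5]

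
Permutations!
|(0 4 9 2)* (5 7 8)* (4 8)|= 7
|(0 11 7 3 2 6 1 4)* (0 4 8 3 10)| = |(0 11 7 10)(1 8 3 2 6)| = 20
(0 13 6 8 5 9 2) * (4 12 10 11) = (0 13 6 8 5 9 2)(4 12 10 11) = [13, 1, 0, 3, 12, 9, 8, 7, 5, 2, 11, 4, 10, 6]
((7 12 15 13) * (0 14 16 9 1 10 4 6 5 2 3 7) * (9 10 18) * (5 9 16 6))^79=(0 13 15 12 7 3 2 5 4 10 16 18 1 9 6 14)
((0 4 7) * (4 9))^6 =((0 9 4 7))^6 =(0 4)(7 9)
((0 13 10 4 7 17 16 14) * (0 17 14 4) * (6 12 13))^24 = (0 10 13 12 6)(4 16 17 14 7)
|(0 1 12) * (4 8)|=6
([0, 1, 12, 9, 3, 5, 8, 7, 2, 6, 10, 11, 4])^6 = (2 8 6 9 3 4 12)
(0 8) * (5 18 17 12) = (0 8)(5 18 17 12) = [8, 1, 2, 3, 4, 18, 6, 7, 0, 9, 10, 11, 5, 13, 14, 15, 16, 12, 17]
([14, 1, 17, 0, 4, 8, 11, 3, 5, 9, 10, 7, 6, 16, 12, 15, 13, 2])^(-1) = [3, 1, 17, 7, 4, 8, 12, 11, 5, 9, 10, 6, 14, 16, 0, 15, 13, 2]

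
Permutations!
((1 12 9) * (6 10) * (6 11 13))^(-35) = (1 12 9)(6 10 11 13)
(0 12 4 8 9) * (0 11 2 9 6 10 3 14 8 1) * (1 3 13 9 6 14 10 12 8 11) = (0 8 14 11 2 6 12 4 3 10 13 9 1) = [8, 0, 6, 10, 3, 5, 12, 7, 14, 1, 13, 2, 4, 9, 11]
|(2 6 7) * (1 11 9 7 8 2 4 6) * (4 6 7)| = 8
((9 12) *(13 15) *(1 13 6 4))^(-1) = ((1 13 15 6 4)(9 12))^(-1) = (1 4 6 15 13)(9 12)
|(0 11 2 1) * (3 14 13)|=|(0 11 2 1)(3 14 13)|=12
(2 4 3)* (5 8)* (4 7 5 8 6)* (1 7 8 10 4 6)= (1 7 5)(2 8 10 4 3)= [0, 7, 8, 2, 3, 1, 6, 5, 10, 9, 4]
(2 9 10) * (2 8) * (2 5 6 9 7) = [0, 1, 7, 3, 4, 6, 9, 2, 5, 10, 8] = (2 7)(5 6 9 10 8)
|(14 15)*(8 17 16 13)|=4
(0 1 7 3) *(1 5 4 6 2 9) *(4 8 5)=[4, 7, 9, 0, 6, 8, 2, 3, 5, 1]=(0 4 6 2 9 1 7 3)(5 8)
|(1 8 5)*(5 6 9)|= 5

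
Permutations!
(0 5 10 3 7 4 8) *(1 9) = (0 5 10 3 7 4 8)(1 9) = [5, 9, 2, 7, 8, 10, 6, 4, 0, 1, 3]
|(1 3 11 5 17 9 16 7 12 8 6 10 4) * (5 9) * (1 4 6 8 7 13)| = 6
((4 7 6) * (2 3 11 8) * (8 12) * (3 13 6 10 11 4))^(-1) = ((2 13 6 3 4 7 10 11 12 8))^(-1) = (2 8 12 11 10 7 4 3 6 13)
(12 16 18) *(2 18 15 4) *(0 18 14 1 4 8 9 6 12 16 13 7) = (0 18 16 15 8 9 6 12 13 7)(1 4 2 14) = [18, 4, 14, 3, 2, 5, 12, 0, 9, 6, 10, 11, 13, 7, 1, 8, 15, 17, 16]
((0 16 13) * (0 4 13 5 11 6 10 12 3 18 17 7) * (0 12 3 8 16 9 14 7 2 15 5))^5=((0 9 14 7 12 8 16)(2 15 5 11 6 10 3 18 17)(4 13))^5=(0 8 7 9 16 12 14)(2 10 15 3 5 18 11 17 6)(4 13)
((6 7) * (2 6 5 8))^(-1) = ((2 6 7 5 8))^(-1) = (2 8 5 7 6)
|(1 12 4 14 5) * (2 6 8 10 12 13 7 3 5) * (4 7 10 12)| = |(1 13 10 4 14 2 6 8 12 7 3 5)| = 12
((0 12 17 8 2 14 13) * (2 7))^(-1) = ((0 12 17 8 7 2 14 13))^(-1) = (0 13 14 2 7 8 17 12)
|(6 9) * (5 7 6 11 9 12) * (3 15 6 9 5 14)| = |(3 15 6 12 14)(5 7 9 11)| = 20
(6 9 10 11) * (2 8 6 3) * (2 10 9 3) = (2 8 6 3 10 11) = [0, 1, 8, 10, 4, 5, 3, 7, 6, 9, 11, 2]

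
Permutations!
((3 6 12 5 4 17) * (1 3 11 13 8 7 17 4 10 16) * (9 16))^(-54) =(1 6 5 9)(3 12 10 16)(7 17 11 13 8)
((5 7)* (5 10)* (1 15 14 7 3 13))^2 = (1 14 10 3)(5 13 15 7)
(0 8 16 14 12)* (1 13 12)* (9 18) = (0 8 16 14 1 13 12)(9 18) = [8, 13, 2, 3, 4, 5, 6, 7, 16, 18, 10, 11, 0, 12, 1, 15, 14, 17, 9]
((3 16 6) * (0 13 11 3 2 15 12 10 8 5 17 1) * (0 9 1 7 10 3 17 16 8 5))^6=(0 5 3 7 15 11 6)(2 13 16 8 10 12 17)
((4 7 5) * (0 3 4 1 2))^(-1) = ((0 3 4 7 5 1 2))^(-1) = (0 2 1 5 7 4 3)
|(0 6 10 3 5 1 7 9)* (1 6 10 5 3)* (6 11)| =|(0 10 1 7 9)(5 11 6)| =15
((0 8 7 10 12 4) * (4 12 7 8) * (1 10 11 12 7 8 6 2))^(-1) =(0 4)(1 2 6 8 10)(7 12 11)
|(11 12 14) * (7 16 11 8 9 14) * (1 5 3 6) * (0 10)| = |(0 10)(1 5 3 6)(7 16 11 12)(8 9 14)| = 12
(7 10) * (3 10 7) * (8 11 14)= (3 10)(8 11 14)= [0, 1, 2, 10, 4, 5, 6, 7, 11, 9, 3, 14, 12, 13, 8]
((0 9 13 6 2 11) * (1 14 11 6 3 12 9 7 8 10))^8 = ((0 7 8 10 1 14 11)(2 6)(3 12 9 13))^8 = (0 7 8 10 1 14 11)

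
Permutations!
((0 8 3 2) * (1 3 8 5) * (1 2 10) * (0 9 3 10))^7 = ((0 5 2 9 3)(1 10))^7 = (0 2 3 5 9)(1 10)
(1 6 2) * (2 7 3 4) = (1 6 7 3 4 2) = [0, 6, 1, 4, 2, 5, 7, 3]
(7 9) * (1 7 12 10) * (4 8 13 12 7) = (1 4 8 13 12 10)(7 9) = [0, 4, 2, 3, 8, 5, 6, 9, 13, 7, 1, 11, 10, 12]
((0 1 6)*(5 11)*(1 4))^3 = (0 6 1 4)(5 11)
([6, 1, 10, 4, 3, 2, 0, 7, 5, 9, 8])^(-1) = (0 6)(2 5 8 10)(3 4)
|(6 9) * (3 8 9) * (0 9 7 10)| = |(0 9 6 3 8 7 10)| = 7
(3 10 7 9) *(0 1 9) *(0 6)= (0 1 9 3 10 7 6)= [1, 9, 2, 10, 4, 5, 0, 6, 8, 3, 7]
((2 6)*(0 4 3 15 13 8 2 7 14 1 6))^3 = (0 15 2 3 8 4 13)(1 14 7 6)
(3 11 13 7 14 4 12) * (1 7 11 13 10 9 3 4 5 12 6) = [0, 7, 2, 13, 6, 12, 1, 14, 8, 3, 9, 10, 4, 11, 5] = (1 7 14 5 12 4 6)(3 13 11 10 9)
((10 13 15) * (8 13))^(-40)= (15)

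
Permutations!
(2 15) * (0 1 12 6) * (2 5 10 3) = (0 1 12 6)(2 15 5 10 3) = [1, 12, 15, 2, 4, 10, 0, 7, 8, 9, 3, 11, 6, 13, 14, 5]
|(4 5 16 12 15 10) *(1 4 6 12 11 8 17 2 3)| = |(1 4 5 16 11 8 17 2 3)(6 12 15 10)| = 36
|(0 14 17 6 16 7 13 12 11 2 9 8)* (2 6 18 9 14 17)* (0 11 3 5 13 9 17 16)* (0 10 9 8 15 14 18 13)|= 17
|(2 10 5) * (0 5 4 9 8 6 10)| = 15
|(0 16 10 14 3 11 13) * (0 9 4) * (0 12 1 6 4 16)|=28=|(1 6 4 12)(3 11 13 9 16 10 14)|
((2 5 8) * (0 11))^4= (11)(2 5 8)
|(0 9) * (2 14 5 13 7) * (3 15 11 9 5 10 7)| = 28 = |(0 5 13 3 15 11 9)(2 14 10 7)|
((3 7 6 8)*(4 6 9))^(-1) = (3 8 6 4 9 7)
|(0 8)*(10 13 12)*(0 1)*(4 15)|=6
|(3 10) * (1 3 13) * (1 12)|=|(1 3 10 13 12)|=5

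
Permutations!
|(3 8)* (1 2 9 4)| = |(1 2 9 4)(3 8)| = 4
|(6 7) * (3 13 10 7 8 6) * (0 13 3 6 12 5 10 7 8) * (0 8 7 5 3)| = |(0 13 5 10 7 6 8 12 3)| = 9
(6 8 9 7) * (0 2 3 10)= (0 2 3 10)(6 8 9 7)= [2, 1, 3, 10, 4, 5, 8, 6, 9, 7, 0]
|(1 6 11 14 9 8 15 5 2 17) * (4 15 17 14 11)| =10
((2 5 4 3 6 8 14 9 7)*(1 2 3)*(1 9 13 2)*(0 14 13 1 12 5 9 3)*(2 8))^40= ((0 14 1 12 5 4 3 6 2 9 7)(8 13))^40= (0 6 12 7 3 1 9 4 14 2 5)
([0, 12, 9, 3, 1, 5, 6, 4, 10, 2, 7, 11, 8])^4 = (1 7 8)(4 10 12)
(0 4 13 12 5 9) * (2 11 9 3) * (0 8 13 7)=(0 4 7)(2 11 9 8 13 12 5 3)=[4, 1, 11, 2, 7, 3, 6, 0, 13, 8, 10, 9, 5, 12]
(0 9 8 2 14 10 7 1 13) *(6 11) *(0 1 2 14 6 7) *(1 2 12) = [9, 13, 6, 3, 4, 5, 11, 12, 14, 8, 0, 7, 1, 2, 10] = (0 9 8 14 10)(1 13 2 6 11 7 12)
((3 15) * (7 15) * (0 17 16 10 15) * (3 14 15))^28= (0 3 16)(7 10 17)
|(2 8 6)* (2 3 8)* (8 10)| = 4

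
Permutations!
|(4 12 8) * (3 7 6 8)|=6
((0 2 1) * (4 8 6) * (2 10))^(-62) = ((0 10 2 1)(4 8 6))^(-62) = (0 2)(1 10)(4 8 6)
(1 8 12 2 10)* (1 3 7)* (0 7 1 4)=[7, 8, 10, 1, 0, 5, 6, 4, 12, 9, 3, 11, 2]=(0 7 4)(1 8 12 2 10 3)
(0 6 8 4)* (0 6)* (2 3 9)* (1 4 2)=[0, 4, 3, 9, 6, 5, 8, 7, 2, 1]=(1 4 6 8 2 3 9)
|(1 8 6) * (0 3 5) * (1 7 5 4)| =|(0 3 4 1 8 6 7 5)| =8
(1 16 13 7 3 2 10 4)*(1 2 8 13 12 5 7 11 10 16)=[0, 1, 16, 8, 2, 7, 6, 3, 13, 9, 4, 10, 5, 11, 14, 15, 12]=(2 16 12 5 7 3 8 13 11 10 4)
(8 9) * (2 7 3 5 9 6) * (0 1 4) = (0 1 4)(2 7 3 5 9 8 6) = [1, 4, 7, 5, 0, 9, 2, 3, 6, 8]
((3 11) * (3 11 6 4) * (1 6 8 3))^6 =((11)(1 6 4)(3 8))^6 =(11)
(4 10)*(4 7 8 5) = (4 10 7 8 5) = [0, 1, 2, 3, 10, 4, 6, 8, 5, 9, 7]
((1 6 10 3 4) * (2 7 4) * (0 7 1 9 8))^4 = (0 8 9 4 7)(1 2 3 10 6)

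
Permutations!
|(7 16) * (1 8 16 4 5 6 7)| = 12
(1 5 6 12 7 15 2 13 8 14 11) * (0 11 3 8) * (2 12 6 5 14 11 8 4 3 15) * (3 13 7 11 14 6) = (0 8 14 15 12 11 1 6 3 4 13)(2 7) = [8, 6, 7, 4, 13, 5, 3, 2, 14, 9, 10, 1, 11, 0, 15, 12]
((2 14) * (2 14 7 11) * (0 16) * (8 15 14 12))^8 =(16)(2 11 7) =((0 16)(2 7 11)(8 15 14 12))^8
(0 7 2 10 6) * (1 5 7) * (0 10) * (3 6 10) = (10)(0 1 5 7 2)(3 6) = [1, 5, 0, 6, 4, 7, 3, 2, 8, 9, 10]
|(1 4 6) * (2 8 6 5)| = 6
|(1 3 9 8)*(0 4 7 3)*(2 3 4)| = |(0 2 3 9 8 1)(4 7)| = 6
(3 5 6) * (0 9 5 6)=[9, 1, 2, 6, 4, 0, 3, 7, 8, 5]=(0 9 5)(3 6)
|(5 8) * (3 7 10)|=6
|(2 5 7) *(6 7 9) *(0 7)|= |(0 7 2 5 9 6)|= 6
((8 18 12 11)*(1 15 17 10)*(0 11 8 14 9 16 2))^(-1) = ((0 11 14 9 16 2)(1 15 17 10)(8 18 12))^(-1) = (0 2 16 9 14 11)(1 10 17 15)(8 12 18)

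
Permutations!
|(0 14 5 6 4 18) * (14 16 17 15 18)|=20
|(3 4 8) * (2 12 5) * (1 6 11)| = |(1 6 11)(2 12 5)(3 4 8)| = 3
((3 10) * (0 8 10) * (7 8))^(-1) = ((0 7 8 10 3))^(-1) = (0 3 10 8 7)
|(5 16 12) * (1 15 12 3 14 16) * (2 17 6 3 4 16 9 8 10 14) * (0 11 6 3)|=|(0 11 6)(1 15 12 5)(2 17 3)(4 16)(8 10 14 9)|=12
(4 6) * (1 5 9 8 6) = (1 5 9 8 6 4) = [0, 5, 2, 3, 1, 9, 4, 7, 6, 8]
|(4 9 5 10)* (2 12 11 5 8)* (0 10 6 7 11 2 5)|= 18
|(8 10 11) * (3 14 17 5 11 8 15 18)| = |(3 14 17 5 11 15 18)(8 10)| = 14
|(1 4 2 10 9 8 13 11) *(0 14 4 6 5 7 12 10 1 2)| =|(0 14 4)(1 6 5 7 12 10 9 8 13 11 2)| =33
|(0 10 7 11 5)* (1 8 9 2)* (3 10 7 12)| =12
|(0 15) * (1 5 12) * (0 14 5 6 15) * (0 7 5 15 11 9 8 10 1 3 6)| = |(0 7 5 12 3 6 11 9 8 10 1)(14 15)| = 22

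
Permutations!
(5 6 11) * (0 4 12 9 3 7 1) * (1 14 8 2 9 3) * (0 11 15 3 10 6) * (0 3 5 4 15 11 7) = [15, 7, 9, 0, 12, 3, 11, 14, 2, 1, 6, 4, 10, 13, 8, 5] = (0 15 5 3)(1 7 14 8 2 9)(4 12 10 6 11)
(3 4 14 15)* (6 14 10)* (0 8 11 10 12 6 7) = [8, 1, 2, 4, 12, 5, 14, 0, 11, 9, 7, 10, 6, 13, 15, 3] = (0 8 11 10 7)(3 4 12 6 14 15)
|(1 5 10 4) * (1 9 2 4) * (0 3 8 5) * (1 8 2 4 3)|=6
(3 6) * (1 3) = (1 3 6) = [0, 3, 2, 6, 4, 5, 1]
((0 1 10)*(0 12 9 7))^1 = ((0 1 10 12 9 7))^1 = (0 1 10 12 9 7)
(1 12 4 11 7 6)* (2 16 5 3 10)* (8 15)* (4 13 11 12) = (1 4 12 13 11 7 6)(2 16 5 3 10)(8 15) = [0, 4, 16, 10, 12, 3, 1, 6, 15, 9, 2, 7, 13, 11, 14, 8, 5]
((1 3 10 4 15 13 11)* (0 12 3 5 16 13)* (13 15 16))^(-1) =(0 15 16 4 10 3 12)(1 11 13 5)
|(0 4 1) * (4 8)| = |(0 8 4 1)| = 4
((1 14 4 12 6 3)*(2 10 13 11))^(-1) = ((1 14 4 12 6 3)(2 10 13 11))^(-1) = (1 3 6 12 4 14)(2 11 13 10)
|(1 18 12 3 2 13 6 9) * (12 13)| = |(1 18 13 6 9)(2 12 3)| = 15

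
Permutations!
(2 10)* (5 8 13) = (2 10)(5 8 13) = [0, 1, 10, 3, 4, 8, 6, 7, 13, 9, 2, 11, 12, 5]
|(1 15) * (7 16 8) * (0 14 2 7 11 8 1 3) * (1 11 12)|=|(0 14 2 7 16 11 8 12 1 15 3)|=11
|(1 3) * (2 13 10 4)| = |(1 3)(2 13 10 4)| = 4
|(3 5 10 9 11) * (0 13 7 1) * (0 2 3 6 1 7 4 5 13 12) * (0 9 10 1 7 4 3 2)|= 18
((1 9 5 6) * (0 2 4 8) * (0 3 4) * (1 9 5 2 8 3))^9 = (0 1 6 2 8 5 9)(3 4)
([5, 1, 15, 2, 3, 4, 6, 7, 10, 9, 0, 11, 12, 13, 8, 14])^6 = (0 14 3)(2 5 8)(4 10 15)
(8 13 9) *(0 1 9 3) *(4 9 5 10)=(0 1 5 10 4 9 8 13 3)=[1, 5, 2, 0, 9, 10, 6, 7, 13, 8, 4, 11, 12, 3]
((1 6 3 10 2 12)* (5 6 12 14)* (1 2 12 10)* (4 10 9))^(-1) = ((1 9 4 10 12 2 14 5 6 3))^(-1) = (1 3 6 5 14 2 12 10 4 9)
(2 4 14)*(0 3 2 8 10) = (0 3 2 4 14 8 10) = [3, 1, 4, 2, 14, 5, 6, 7, 10, 9, 0, 11, 12, 13, 8]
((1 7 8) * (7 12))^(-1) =((1 12 7 8))^(-1) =(1 8 7 12)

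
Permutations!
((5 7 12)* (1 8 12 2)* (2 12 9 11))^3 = (12)(1 11 8 2 9)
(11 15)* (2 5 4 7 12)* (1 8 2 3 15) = (1 8 2 5 4 7 12 3 15 11) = [0, 8, 5, 15, 7, 4, 6, 12, 2, 9, 10, 1, 3, 13, 14, 11]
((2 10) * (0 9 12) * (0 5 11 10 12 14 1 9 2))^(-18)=((0 2 12 5 11 10)(1 9 14))^(-18)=(14)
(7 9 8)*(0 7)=(0 7 9 8)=[7, 1, 2, 3, 4, 5, 6, 9, 0, 8]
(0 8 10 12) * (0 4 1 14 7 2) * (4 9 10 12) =(0 8 12 9 10 4 1 14 7 2) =[8, 14, 0, 3, 1, 5, 6, 2, 12, 10, 4, 11, 9, 13, 7]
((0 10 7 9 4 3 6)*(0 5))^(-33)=(0 5 6 3 4 9 7 10)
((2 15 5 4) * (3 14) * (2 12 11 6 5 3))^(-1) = ((2 15 3 14)(4 12 11 6 5))^(-1) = (2 14 3 15)(4 5 6 11 12)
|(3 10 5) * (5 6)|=4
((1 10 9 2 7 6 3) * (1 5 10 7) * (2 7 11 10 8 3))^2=((1 11 10 9 7 6 2)(3 5 8))^2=(1 10 7 2 11 9 6)(3 8 5)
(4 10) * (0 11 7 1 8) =(0 11 7 1 8)(4 10) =[11, 8, 2, 3, 10, 5, 6, 1, 0, 9, 4, 7]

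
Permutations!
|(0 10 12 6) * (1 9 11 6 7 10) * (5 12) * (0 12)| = |(0 1 9 11 6 12 7 10 5)| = 9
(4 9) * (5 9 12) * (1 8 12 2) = (1 8 12 5 9 4 2) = [0, 8, 1, 3, 2, 9, 6, 7, 12, 4, 10, 11, 5]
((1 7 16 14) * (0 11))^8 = (16)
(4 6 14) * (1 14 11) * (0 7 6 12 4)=(0 7 6 11 1 14)(4 12)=[7, 14, 2, 3, 12, 5, 11, 6, 8, 9, 10, 1, 4, 13, 0]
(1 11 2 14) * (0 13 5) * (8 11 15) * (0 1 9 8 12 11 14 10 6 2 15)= (0 13 5 1)(2 10 6)(8 14 9)(11 15 12)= [13, 0, 10, 3, 4, 1, 2, 7, 14, 8, 6, 15, 11, 5, 9, 12]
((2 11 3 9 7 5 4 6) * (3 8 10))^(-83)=((2 11 8 10 3 9 7 5 4 6))^(-83)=(2 5 3 11 4 9 8 6 7 10)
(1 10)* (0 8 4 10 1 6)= [8, 1, 2, 3, 10, 5, 0, 7, 4, 9, 6]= (0 8 4 10 6)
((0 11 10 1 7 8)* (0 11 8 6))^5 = (0 7 10 8 6 1 11) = ((0 8 11 10 1 7 6))^5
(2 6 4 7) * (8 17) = [0, 1, 6, 3, 7, 5, 4, 2, 17, 9, 10, 11, 12, 13, 14, 15, 16, 8] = (2 6 4 7)(8 17)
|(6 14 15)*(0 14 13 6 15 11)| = 6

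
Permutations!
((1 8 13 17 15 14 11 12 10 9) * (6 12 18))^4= (1 15 6)(8 14 12)(9 17 18)(10 13 11)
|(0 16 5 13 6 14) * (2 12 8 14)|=9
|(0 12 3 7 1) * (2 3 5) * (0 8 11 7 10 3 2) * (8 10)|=|(0 12 5)(1 10 3 8 11 7)|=6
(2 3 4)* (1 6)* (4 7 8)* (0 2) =[2, 6, 3, 7, 0, 5, 1, 8, 4] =(0 2 3 7 8 4)(1 6)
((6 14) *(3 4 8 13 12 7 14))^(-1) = (3 6 14 7 12 13 8 4) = ((3 4 8 13 12 7 14 6))^(-1)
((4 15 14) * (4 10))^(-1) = (4 10 14 15)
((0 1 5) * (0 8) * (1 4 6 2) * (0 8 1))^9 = ((8)(0 4 6 2)(1 5))^9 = (8)(0 4 6 2)(1 5)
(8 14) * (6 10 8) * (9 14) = (6 10 8 9 14) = [0, 1, 2, 3, 4, 5, 10, 7, 9, 14, 8, 11, 12, 13, 6]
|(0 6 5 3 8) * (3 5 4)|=5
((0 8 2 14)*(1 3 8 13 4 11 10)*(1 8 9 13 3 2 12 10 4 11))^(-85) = ((0 3 9 13 11 4 1 2 14)(8 12 10))^(-85) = (0 4 3 1 9 2 13 14 11)(8 10 12)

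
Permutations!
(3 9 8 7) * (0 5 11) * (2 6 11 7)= (0 5 7 3 9 8 2 6 11)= [5, 1, 6, 9, 4, 7, 11, 3, 2, 8, 10, 0]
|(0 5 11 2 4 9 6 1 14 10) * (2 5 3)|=|(0 3 2 4 9 6 1 14 10)(5 11)|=18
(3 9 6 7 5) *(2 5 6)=[0, 1, 5, 9, 4, 3, 7, 6, 8, 2]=(2 5 3 9)(6 7)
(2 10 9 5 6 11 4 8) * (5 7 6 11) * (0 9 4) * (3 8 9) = (0 3 8 2 10 4 9 7 6 5 11) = [3, 1, 10, 8, 9, 11, 5, 6, 2, 7, 4, 0]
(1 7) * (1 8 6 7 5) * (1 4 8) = (1 5 4 8 6 7) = [0, 5, 2, 3, 8, 4, 7, 1, 6]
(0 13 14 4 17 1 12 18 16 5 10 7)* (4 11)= (0 13 14 11 4 17 1 12 18 16 5 10 7)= [13, 12, 2, 3, 17, 10, 6, 0, 8, 9, 7, 4, 18, 14, 11, 15, 5, 1, 16]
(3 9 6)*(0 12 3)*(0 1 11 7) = [12, 11, 2, 9, 4, 5, 1, 0, 8, 6, 10, 7, 3] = (0 12 3 9 6 1 11 7)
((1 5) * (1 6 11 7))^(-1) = ((1 5 6 11 7))^(-1) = (1 7 11 6 5)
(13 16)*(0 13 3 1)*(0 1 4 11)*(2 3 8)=[13, 1, 3, 4, 11, 5, 6, 7, 2, 9, 10, 0, 12, 16, 14, 15, 8]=(0 13 16 8 2 3 4 11)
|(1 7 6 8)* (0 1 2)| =6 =|(0 1 7 6 8 2)|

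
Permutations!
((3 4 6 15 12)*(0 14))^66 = ((0 14)(3 4 6 15 12))^66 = (3 4 6 15 12)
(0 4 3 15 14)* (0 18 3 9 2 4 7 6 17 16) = (0 7 6 17 16)(2 4 9)(3 15 14 18) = [7, 1, 4, 15, 9, 5, 17, 6, 8, 2, 10, 11, 12, 13, 18, 14, 0, 16, 3]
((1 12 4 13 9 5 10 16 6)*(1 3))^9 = (1 3 6 16 10 5 9 13 4 12)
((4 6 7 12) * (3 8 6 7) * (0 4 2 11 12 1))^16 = (2 11 12)(3 8 6)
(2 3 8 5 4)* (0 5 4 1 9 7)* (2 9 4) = [5, 4, 3, 8, 9, 1, 6, 0, 2, 7] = (0 5 1 4 9 7)(2 3 8)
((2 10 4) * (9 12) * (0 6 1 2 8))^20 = ((0 6 1 2 10 4 8)(9 12))^20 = (12)(0 8 4 10 2 1 6)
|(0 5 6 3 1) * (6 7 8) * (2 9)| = 14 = |(0 5 7 8 6 3 1)(2 9)|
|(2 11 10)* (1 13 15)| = 3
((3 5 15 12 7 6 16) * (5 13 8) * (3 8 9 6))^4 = (3 16 12 9 5)(6 15 13 8 7)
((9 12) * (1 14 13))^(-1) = ((1 14 13)(9 12))^(-1) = (1 13 14)(9 12)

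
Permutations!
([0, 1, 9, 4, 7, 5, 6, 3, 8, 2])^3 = (2 9)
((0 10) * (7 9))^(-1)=((0 10)(7 9))^(-1)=(0 10)(7 9)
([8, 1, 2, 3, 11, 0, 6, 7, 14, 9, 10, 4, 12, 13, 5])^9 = [8, 1, 2, 3, 11, 0, 6, 7, 14, 9, 10, 4, 12, 13, 5]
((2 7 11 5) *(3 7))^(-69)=(2 3 7 11 5)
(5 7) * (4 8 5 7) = [0, 1, 2, 3, 8, 4, 6, 7, 5] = (4 8 5)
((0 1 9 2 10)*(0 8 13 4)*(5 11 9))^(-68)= ((0 1 5 11 9 2 10 8 13 4))^(-68)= (0 5 9 10 13)(1 11 2 8 4)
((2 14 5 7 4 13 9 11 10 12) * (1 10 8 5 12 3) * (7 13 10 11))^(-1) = ((1 11 8 5 13 9 7 4 10 3)(2 14 12))^(-1) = (1 3 10 4 7 9 13 5 8 11)(2 12 14)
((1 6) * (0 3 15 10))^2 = ((0 3 15 10)(1 6))^2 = (0 15)(3 10)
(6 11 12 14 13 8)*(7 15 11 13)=(6 13 8)(7 15 11 12 14)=[0, 1, 2, 3, 4, 5, 13, 15, 6, 9, 10, 12, 14, 8, 7, 11]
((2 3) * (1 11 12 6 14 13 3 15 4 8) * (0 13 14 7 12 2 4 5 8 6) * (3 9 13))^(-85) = (0 12 7 6 4 3)(1 8 5 15 2 11)(9 13)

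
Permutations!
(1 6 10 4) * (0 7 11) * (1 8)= (0 7 11)(1 6 10 4 8)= [7, 6, 2, 3, 8, 5, 10, 11, 1, 9, 4, 0]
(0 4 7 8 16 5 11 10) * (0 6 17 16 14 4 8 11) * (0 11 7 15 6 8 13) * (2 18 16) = (0 13)(2 18 16 5 11 10 8 14 4 15 6 17) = [13, 1, 18, 3, 15, 11, 17, 7, 14, 9, 8, 10, 12, 0, 4, 6, 5, 2, 16]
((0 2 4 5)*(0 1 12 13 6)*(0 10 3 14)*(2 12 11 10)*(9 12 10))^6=((0 10 3 14)(1 11 9 12 13 6 2 4 5))^6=(0 3)(1 2 12)(4 13 11)(5 6 9)(10 14)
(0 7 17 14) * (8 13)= (0 7 17 14)(8 13)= [7, 1, 2, 3, 4, 5, 6, 17, 13, 9, 10, 11, 12, 8, 0, 15, 16, 14]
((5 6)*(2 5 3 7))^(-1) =(2 7 3 6 5)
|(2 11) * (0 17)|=2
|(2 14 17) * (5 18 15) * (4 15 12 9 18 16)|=|(2 14 17)(4 15 5 16)(9 18 12)|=12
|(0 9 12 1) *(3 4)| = 4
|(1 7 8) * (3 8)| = 4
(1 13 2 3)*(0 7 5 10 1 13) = [7, 0, 3, 13, 4, 10, 6, 5, 8, 9, 1, 11, 12, 2] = (0 7 5 10 1)(2 3 13)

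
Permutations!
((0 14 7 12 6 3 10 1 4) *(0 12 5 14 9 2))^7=(0 9 2)(1 4 12 6 3 10)(5 14 7)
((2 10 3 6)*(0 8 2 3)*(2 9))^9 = ((0 8 9 2 10)(3 6))^9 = (0 10 2 9 8)(3 6)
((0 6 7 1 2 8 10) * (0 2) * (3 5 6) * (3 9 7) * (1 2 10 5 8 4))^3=((10)(0 9 7 2 4 1)(3 8 5 6))^3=(10)(0 2)(1 7)(3 6 5 8)(4 9)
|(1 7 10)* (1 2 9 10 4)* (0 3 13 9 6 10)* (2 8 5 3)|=9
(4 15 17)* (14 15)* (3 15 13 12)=(3 15 17 4 14 13 12)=[0, 1, 2, 15, 14, 5, 6, 7, 8, 9, 10, 11, 3, 12, 13, 17, 16, 4]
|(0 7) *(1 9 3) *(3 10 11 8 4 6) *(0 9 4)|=12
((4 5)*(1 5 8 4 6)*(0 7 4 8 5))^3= (8)(0 5)(1 4)(6 7)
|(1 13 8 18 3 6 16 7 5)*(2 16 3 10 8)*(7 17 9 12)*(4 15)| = |(1 13 2 16 17 9 12 7 5)(3 6)(4 15)(8 18 10)| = 18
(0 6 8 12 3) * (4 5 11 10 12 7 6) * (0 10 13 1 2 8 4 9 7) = (0 9 7 6 4 5 11 13 1 2 8)(3 10 12) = [9, 2, 8, 10, 5, 11, 4, 6, 0, 7, 12, 13, 3, 1]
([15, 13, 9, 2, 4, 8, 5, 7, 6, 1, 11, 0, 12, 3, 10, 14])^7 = (0 14 11 15 10)(1 3 9 13 2)(5 8 6)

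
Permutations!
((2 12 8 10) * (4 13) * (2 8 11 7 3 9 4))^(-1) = ((2 12 11 7 3 9 4 13)(8 10))^(-1) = (2 13 4 9 3 7 11 12)(8 10)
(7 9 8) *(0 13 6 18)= [13, 1, 2, 3, 4, 5, 18, 9, 7, 8, 10, 11, 12, 6, 14, 15, 16, 17, 0]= (0 13 6 18)(7 9 8)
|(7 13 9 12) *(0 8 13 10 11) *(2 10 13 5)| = |(0 8 5 2 10 11)(7 13 9 12)| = 12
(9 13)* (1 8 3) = (1 8 3)(9 13) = [0, 8, 2, 1, 4, 5, 6, 7, 3, 13, 10, 11, 12, 9]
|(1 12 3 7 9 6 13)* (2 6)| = |(1 12 3 7 9 2 6 13)| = 8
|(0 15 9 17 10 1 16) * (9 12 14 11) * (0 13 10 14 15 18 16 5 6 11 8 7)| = |(0 18 16 13 10 1 5 6 11 9 17 14 8 7)(12 15)| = 14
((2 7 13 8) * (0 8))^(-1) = ((0 8 2 7 13))^(-1) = (0 13 7 2 8)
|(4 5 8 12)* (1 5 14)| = 6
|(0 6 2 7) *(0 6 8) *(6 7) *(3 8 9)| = |(0 9 3 8)(2 6)| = 4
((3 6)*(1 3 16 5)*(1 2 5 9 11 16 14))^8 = (9 16 11)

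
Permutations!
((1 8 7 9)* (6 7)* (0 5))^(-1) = (0 5)(1 9 7 6 8)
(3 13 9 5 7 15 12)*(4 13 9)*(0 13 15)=[13, 1, 2, 9, 15, 7, 6, 0, 8, 5, 10, 11, 3, 4, 14, 12]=(0 13 4 15 12 3 9 5 7)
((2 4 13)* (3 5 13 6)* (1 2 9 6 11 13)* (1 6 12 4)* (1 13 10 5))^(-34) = ((1 2 13 9 12 4 11 10 5 6 3))^(-34) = (1 3 6 5 10 11 4 12 9 13 2)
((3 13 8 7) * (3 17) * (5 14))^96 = (3 13 8 7 17)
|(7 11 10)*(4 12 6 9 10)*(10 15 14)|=|(4 12 6 9 15 14 10 7 11)|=9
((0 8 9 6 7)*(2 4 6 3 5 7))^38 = (0 9 5)(2 6 4)(3 7 8)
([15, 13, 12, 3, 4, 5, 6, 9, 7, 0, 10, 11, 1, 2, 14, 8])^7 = [8, 12, 13, 3, 4, 5, 6, 0, 9, 15, 10, 11, 2, 1, 14, 7]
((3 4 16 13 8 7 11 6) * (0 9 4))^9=(0 3 6 11 7 8 13 16 4 9)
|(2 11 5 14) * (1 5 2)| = 6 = |(1 5 14)(2 11)|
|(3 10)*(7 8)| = |(3 10)(7 8)| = 2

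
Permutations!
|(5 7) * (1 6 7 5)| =3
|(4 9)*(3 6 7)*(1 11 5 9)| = |(1 11 5 9 4)(3 6 7)| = 15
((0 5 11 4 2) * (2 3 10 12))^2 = (0 11 3 12)(2 5 4 10)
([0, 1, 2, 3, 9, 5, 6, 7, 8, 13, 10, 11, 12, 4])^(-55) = [0, 1, 2, 3, 13, 5, 6, 7, 8, 4, 10, 11, 12, 9]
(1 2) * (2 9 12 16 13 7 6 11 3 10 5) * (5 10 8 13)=(1 9 12 16 5 2)(3 8 13 7 6 11)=[0, 9, 1, 8, 4, 2, 11, 6, 13, 12, 10, 3, 16, 7, 14, 15, 5]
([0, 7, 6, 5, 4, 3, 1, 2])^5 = [0, 7, 6, 5, 4, 3, 1, 2]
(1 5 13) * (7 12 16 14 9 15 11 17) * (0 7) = (0 7 12 16 14 9 15 11 17)(1 5 13) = [7, 5, 2, 3, 4, 13, 6, 12, 8, 15, 10, 17, 16, 1, 9, 11, 14, 0]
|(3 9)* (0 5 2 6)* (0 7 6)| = 6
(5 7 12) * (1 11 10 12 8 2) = (1 11 10 12 5 7 8 2) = [0, 11, 1, 3, 4, 7, 6, 8, 2, 9, 12, 10, 5]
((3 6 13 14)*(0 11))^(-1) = ((0 11)(3 6 13 14))^(-1) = (0 11)(3 14 13 6)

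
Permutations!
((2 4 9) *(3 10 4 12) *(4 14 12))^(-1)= ((2 4 9)(3 10 14 12))^(-1)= (2 9 4)(3 12 14 10)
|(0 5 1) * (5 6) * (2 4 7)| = |(0 6 5 1)(2 4 7)| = 12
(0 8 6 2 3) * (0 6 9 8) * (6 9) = (2 3 9 8 6) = [0, 1, 3, 9, 4, 5, 2, 7, 6, 8]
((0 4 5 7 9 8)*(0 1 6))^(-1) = (0 6 1 8 9 7 5 4)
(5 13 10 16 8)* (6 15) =(5 13 10 16 8)(6 15) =[0, 1, 2, 3, 4, 13, 15, 7, 5, 9, 16, 11, 12, 10, 14, 6, 8]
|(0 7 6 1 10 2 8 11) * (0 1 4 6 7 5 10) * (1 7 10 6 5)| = 30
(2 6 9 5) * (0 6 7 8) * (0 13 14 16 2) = [6, 1, 7, 3, 4, 0, 9, 8, 13, 5, 10, 11, 12, 14, 16, 15, 2] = (0 6 9 5)(2 7 8 13 14 16)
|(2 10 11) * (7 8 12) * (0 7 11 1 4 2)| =|(0 7 8 12 11)(1 4 2 10)| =20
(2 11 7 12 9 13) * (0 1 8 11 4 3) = (0 1 8 11 7 12 9 13 2 4 3) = [1, 8, 4, 0, 3, 5, 6, 12, 11, 13, 10, 7, 9, 2]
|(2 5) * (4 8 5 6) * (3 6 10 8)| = 12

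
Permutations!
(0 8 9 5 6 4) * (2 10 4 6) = [8, 1, 10, 3, 0, 2, 6, 7, 9, 5, 4] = (0 8 9 5 2 10 4)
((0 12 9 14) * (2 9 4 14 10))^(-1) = (0 14 4 12)(2 10 9)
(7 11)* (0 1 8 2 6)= (0 1 8 2 6)(7 11)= [1, 8, 6, 3, 4, 5, 0, 11, 2, 9, 10, 7]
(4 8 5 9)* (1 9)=[0, 9, 2, 3, 8, 1, 6, 7, 5, 4]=(1 9 4 8 5)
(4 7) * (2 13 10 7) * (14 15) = [0, 1, 13, 3, 2, 5, 6, 4, 8, 9, 7, 11, 12, 10, 15, 14] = (2 13 10 7 4)(14 15)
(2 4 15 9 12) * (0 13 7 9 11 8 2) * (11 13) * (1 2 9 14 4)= (0 11 8 9 12)(1 2)(4 15 13 7 14)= [11, 2, 1, 3, 15, 5, 6, 14, 9, 12, 10, 8, 0, 7, 4, 13]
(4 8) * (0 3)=(0 3)(4 8)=[3, 1, 2, 0, 8, 5, 6, 7, 4]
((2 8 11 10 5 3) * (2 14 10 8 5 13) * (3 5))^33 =(2 10 3 13 14)(8 11)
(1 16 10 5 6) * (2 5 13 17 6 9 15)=[0, 16, 5, 3, 4, 9, 1, 7, 8, 15, 13, 11, 12, 17, 14, 2, 10, 6]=(1 16 10 13 17 6)(2 5 9 15)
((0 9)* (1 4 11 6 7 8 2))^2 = (1 11 7 2 4 6 8)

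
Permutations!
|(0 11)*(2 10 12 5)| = |(0 11)(2 10 12 5)| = 4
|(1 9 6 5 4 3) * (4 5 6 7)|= |(1 9 7 4 3)|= 5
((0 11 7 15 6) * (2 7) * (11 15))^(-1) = (0 6 15)(2 11 7)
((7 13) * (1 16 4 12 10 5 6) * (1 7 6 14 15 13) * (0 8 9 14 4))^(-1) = (0 16 1 7 6 13 15 14 9 8)(4 5 10 12) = ((0 8 9 14 15 13 6 7 1 16)(4 12 10 5))^(-1)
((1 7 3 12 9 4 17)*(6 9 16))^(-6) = (1 12 9)(3 6 17)(4 7 16) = ((1 7 3 12 16 6 9 4 17))^(-6)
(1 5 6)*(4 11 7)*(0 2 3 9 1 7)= [2, 5, 3, 9, 11, 6, 7, 4, 8, 1, 10, 0]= (0 2 3 9 1 5 6 7 4 11)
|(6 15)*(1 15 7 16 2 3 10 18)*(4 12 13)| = 9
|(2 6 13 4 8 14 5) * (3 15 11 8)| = 10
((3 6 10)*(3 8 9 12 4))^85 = (3 6 10 8 9 12 4)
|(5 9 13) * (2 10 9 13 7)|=4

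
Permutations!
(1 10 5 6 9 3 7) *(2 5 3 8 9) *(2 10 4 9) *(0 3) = (0 3 7 1 4 9 8 2 5 6 10) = [3, 4, 5, 7, 9, 6, 10, 1, 2, 8, 0]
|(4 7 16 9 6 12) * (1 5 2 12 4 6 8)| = 10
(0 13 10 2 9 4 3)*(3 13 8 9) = (0 8 9 4 13 10 2 3) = [8, 1, 3, 0, 13, 5, 6, 7, 9, 4, 2, 11, 12, 10]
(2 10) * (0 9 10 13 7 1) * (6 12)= (0 9 10 2 13 7 1)(6 12)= [9, 0, 13, 3, 4, 5, 12, 1, 8, 10, 2, 11, 6, 7]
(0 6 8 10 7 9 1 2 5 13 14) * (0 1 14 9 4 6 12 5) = (0 12 5 13 9 14 1 2)(4 6 8 10 7) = [12, 2, 0, 3, 6, 13, 8, 4, 10, 14, 7, 11, 5, 9, 1]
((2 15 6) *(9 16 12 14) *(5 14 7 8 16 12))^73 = ((2 15 6)(5 14 9 12 7 8 16))^73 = (2 15 6)(5 12 16 9 8 14 7)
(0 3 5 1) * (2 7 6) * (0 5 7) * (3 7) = [7, 5, 0, 3, 4, 1, 2, 6] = (0 7 6 2)(1 5)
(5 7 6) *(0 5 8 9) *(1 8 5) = (0 1 8 9)(5 7 6) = [1, 8, 2, 3, 4, 7, 5, 6, 9, 0]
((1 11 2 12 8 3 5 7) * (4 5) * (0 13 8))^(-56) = (0 12 2 11 1 7 5 4 3 8 13)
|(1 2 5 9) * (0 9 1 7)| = |(0 9 7)(1 2 5)| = 3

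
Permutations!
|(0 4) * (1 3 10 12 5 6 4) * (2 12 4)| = |(0 1 3 10 4)(2 12 5 6)| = 20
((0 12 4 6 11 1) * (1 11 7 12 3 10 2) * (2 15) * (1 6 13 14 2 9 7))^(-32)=(0 4 3 13 10 14 15 2 9 6 7 1 12)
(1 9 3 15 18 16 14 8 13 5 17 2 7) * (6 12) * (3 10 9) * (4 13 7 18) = [0, 3, 18, 15, 13, 17, 12, 1, 7, 10, 9, 11, 6, 5, 8, 4, 14, 2, 16] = (1 3 15 4 13 5 17 2 18 16 14 8 7)(6 12)(9 10)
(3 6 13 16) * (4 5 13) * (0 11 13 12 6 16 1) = (0 11 13 1)(3 16)(4 5 12 6) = [11, 0, 2, 16, 5, 12, 4, 7, 8, 9, 10, 13, 6, 1, 14, 15, 3]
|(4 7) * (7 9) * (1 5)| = 6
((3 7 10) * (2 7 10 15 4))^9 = (2 7 15 4)(3 10)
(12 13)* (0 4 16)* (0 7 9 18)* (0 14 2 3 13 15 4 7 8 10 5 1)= [7, 0, 3, 13, 16, 1, 6, 9, 10, 18, 5, 11, 15, 12, 2, 4, 8, 17, 14]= (0 7 9 18 14 2 3 13 12 15 4 16 8 10 5 1)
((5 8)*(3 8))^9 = (8)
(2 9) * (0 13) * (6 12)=[13, 1, 9, 3, 4, 5, 12, 7, 8, 2, 10, 11, 6, 0]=(0 13)(2 9)(6 12)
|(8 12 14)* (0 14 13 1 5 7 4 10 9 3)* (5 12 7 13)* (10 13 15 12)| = 30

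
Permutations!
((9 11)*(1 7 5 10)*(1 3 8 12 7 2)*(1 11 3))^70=(12)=((1 2 11 9 3 8 12 7 5 10))^70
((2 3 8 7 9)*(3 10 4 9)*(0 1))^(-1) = ((0 1)(2 10 4 9)(3 8 7))^(-1) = (0 1)(2 9 4 10)(3 7 8)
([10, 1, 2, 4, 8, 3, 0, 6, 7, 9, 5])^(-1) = (0 6 7 8 4 3 5 10)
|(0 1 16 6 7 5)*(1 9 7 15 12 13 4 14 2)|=36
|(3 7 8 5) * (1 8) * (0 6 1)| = |(0 6 1 8 5 3 7)| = 7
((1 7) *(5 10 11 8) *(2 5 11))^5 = (1 7)(2 10 5)(8 11)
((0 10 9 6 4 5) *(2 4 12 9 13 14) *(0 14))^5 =(0 13 10)(2 4 5 14)(6 9 12)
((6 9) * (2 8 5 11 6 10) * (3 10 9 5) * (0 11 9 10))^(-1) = (0 3 8 2 10 9 5 6 11)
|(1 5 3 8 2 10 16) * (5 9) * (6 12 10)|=10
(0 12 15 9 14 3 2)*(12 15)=(0 15 9 14 3 2)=[15, 1, 0, 2, 4, 5, 6, 7, 8, 14, 10, 11, 12, 13, 3, 9]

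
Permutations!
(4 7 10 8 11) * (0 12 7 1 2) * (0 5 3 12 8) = (0 8 11 4 1 2 5 3 12 7 10) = [8, 2, 5, 12, 1, 3, 6, 10, 11, 9, 0, 4, 7]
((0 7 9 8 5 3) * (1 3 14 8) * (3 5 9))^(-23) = (0 7 3)(1 14 9 5 8)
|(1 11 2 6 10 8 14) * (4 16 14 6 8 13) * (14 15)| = |(1 11 2 8 6 10 13 4 16 15 14)| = 11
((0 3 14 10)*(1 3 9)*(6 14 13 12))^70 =(0 14 12 3 9 10 6 13 1)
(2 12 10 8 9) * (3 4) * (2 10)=[0, 1, 12, 4, 3, 5, 6, 7, 9, 10, 8, 11, 2]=(2 12)(3 4)(8 9 10)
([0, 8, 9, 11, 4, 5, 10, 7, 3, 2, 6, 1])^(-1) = [0, 11, 9, 8, 4, 5, 10, 7, 1, 2, 6, 3]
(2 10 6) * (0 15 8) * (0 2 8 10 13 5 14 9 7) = (0 15 10 6 8 2 13 5 14 9 7) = [15, 1, 13, 3, 4, 14, 8, 0, 2, 7, 6, 11, 12, 5, 9, 10]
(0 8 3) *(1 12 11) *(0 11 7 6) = (0 8 3 11 1 12 7 6) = [8, 12, 2, 11, 4, 5, 0, 6, 3, 9, 10, 1, 7]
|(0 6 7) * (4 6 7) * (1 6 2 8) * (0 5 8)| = |(0 7 5 8 1 6 4 2)| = 8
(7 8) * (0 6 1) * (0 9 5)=(0 6 1 9 5)(7 8)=[6, 9, 2, 3, 4, 0, 1, 8, 7, 5]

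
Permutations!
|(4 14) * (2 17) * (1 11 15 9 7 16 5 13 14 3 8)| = |(1 11 15 9 7 16 5 13 14 4 3 8)(2 17)| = 12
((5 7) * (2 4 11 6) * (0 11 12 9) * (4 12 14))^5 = ((0 11 6 2 12 9)(4 14)(5 7))^5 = (0 9 12 2 6 11)(4 14)(5 7)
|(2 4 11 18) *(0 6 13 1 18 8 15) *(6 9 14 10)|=13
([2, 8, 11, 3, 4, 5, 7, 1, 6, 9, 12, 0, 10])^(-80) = [2, 1, 11, 3, 4, 5, 6, 7, 8, 9, 10, 0, 12]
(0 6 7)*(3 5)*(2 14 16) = (0 6 7)(2 14 16)(3 5) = [6, 1, 14, 5, 4, 3, 7, 0, 8, 9, 10, 11, 12, 13, 16, 15, 2]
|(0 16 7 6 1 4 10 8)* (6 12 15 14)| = |(0 16 7 12 15 14 6 1 4 10 8)| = 11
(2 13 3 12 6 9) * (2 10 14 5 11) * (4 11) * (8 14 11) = (2 13 3 12 6 9 10 11)(4 8 14 5) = [0, 1, 13, 12, 8, 4, 9, 7, 14, 10, 11, 2, 6, 3, 5]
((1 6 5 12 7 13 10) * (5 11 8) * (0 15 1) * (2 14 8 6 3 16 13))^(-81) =((0 15 1 3 16 13 10)(2 14 8 5 12 7)(6 11))^(-81) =(0 3 10 1 13 15 16)(2 5)(6 11)(7 8)(12 14)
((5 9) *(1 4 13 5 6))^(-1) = (1 6 9 5 13 4)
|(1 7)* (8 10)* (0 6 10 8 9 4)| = |(0 6 10 9 4)(1 7)| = 10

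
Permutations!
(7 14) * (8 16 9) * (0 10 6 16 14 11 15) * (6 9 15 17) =(0 10 9 8 14 7 11 17 6 16 15) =[10, 1, 2, 3, 4, 5, 16, 11, 14, 8, 9, 17, 12, 13, 7, 0, 15, 6]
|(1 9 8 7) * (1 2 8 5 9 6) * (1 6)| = 6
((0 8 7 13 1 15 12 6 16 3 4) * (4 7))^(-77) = ((0 8 4)(1 15 12 6 16 3 7 13))^(-77) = (0 8 4)(1 6 7 15 16 13 12 3)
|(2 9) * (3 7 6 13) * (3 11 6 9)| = 12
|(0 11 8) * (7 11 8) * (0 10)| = |(0 8 10)(7 11)| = 6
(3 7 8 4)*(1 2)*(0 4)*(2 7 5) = (0 4 3 5 2 1 7 8) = [4, 7, 1, 5, 3, 2, 6, 8, 0]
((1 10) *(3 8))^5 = (1 10)(3 8)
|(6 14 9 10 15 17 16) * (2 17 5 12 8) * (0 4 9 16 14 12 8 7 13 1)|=16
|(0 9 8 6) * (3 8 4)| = 6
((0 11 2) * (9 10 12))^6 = (12)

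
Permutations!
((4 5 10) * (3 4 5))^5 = ((3 4)(5 10))^5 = (3 4)(5 10)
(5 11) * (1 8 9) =[0, 8, 2, 3, 4, 11, 6, 7, 9, 1, 10, 5] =(1 8 9)(5 11)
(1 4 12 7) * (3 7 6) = (1 4 12 6 3 7) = [0, 4, 2, 7, 12, 5, 3, 1, 8, 9, 10, 11, 6]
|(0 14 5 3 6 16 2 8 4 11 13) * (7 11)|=|(0 14 5 3 6 16 2 8 4 7 11 13)|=12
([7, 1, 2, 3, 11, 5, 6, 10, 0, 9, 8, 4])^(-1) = (0 8 10 7)(4 11)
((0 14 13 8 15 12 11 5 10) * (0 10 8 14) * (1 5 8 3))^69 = ((1 5 3)(8 15 12 11)(13 14))^69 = (8 15 12 11)(13 14)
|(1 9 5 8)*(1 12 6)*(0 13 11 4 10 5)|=|(0 13 11 4 10 5 8 12 6 1 9)|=11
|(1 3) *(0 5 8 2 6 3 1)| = |(0 5 8 2 6 3)| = 6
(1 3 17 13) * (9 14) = (1 3 17 13)(9 14) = [0, 3, 2, 17, 4, 5, 6, 7, 8, 14, 10, 11, 12, 1, 9, 15, 16, 13]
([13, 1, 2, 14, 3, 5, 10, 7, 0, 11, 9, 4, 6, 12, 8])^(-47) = [3, 1, 2, 9, 10, 5, 0, 7, 4, 12, 13, 6, 8, 14, 11]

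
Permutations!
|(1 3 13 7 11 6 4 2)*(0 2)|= |(0 2 1 3 13 7 11 6 4)|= 9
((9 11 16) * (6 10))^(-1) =(6 10)(9 16 11)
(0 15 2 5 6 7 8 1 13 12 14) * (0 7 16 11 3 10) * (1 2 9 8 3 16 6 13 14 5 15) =(0 1 14 7 3 10)(2 15 9 8)(5 13 12)(11 16) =[1, 14, 15, 10, 4, 13, 6, 3, 2, 8, 0, 16, 5, 12, 7, 9, 11]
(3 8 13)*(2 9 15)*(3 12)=(2 9 15)(3 8 13 12)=[0, 1, 9, 8, 4, 5, 6, 7, 13, 15, 10, 11, 3, 12, 14, 2]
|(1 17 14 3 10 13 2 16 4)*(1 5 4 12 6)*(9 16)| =22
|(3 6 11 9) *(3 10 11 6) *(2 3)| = 6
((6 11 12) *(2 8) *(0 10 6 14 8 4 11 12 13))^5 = ((0 10 6 12 14 8 2 4 11 13))^5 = (0 8)(2 10)(4 6)(11 12)(13 14)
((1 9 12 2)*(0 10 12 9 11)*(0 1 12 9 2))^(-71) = ((0 10 9 2 12)(1 11))^(-71) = (0 12 2 9 10)(1 11)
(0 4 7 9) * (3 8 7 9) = [4, 1, 2, 8, 9, 5, 6, 3, 7, 0] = (0 4 9)(3 8 7)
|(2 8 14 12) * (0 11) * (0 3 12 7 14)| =6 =|(0 11 3 12 2 8)(7 14)|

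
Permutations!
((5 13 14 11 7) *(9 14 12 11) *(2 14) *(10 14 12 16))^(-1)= (2 9 14 10 16 13 5 7 11 12)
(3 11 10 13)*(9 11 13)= (3 13)(9 11 10)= [0, 1, 2, 13, 4, 5, 6, 7, 8, 11, 9, 10, 12, 3]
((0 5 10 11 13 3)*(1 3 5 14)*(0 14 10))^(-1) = (0 5 13 11 10)(1 14 3)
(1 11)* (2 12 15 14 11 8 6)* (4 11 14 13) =(1 8 6 2 12 15 13 4 11) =[0, 8, 12, 3, 11, 5, 2, 7, 6, 9, 10, 1, 15, 4, 14, 13]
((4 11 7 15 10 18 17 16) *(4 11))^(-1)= (7 11 16 17 18 10 15)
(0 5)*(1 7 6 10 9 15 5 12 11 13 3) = (0 12 11 13 3 1 7 6 10 9 15 5) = [12, 7, 2, 1, 4, 0, 10, 6, 8, 15, 9, 13, 11, 3, 14, 5]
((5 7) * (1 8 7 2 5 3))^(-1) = (1 3 7 8)(2 5)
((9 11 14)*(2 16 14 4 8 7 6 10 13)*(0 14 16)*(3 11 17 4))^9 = (0 13 6 8 17 14 2 10 7 4 9)(3 11)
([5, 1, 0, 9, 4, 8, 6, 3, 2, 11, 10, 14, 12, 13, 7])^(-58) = (0 8)(2 5)(3 11 7 9 14)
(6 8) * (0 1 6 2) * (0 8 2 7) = (0 1 6 2 8 7) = [1, 6, 8, 3, 4, 5, 2, 0, 7]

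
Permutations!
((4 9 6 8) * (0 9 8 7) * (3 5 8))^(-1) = (0 7 6 9)(3 4 8 5)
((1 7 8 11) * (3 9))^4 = (11)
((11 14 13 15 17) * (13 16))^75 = ((11 14 16 13 15 17))^75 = (11 13)(14 15)(16 17)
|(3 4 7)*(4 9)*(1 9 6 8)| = |(1 9 4 7 3 6 8)| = 7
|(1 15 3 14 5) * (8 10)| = |(1 15 3 14 5)(8 10)| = 10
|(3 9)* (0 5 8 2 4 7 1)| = 14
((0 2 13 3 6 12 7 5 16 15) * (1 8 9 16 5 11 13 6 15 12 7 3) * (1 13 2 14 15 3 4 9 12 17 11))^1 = (0 14 15)(1 8 12 4 9 16 17 11 2 6 7)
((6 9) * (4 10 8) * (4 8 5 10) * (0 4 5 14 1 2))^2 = ((0 4 5 10 14 1 2)(6 9))^2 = (0 5 14 2 4 10 1)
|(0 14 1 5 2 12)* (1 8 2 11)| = 15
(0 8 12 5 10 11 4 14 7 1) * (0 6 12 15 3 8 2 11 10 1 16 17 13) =(0 2 11 4 14 7 16 17 13)(1 6 12 5)(3 8 15) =[2, 6, 11, 8, 14, 1, 12, 16, 15, 9, 10, 4, 5, 0, 7, 3, 17, 13]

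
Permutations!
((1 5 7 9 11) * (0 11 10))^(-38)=(0 7 11 9 1 10 5)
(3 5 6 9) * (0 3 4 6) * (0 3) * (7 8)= (3 5)(4 6 9)(7 8)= [0, 1, 2, 5, 6, 3, 9, 8, 7, 4]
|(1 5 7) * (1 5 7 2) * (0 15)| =4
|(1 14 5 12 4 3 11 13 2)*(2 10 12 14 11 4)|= 6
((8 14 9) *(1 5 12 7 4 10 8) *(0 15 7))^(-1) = (0 12 5 1 9 14 8 10 4 7 15)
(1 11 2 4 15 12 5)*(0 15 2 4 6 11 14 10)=(0 15 12 5 1 14 10)(2 6 11 4)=[15, 14, 6, 3, 2, 1, 11, 7, 8, 9, 0, 4, 5, 13, 10, 12]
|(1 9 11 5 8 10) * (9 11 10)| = |(1 11 5 8 9 10)| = 6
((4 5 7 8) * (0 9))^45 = ((0 9)(4 5 7 8))^45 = (0 9)(4 5 7 8)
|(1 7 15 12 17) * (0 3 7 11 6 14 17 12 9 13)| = 30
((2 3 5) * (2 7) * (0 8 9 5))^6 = (0 3 2 7 5 9 8)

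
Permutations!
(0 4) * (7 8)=[4, 1, 2, 3, 0, 5, 6, 8, 7]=(0 4)(7 8)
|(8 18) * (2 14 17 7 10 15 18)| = |(2 14 17 7 10 15 18 8)| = 8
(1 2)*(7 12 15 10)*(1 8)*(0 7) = (0 7 12 15 10)(1 2 8) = [7, 2, 8, 3, 4, 5, 6, 12, 1, 9, 0, 11, 15, 13, 14, 10]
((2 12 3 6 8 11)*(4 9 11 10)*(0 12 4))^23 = (0 10 8 6 3 12)(2 11 9 4)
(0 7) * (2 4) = (0 7)(2 4) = [7, 1, 4, 3, 2, 5, 6, 0]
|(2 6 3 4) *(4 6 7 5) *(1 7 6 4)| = |(1 7 5)(2 6 3 4)| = 12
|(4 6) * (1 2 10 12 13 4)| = 7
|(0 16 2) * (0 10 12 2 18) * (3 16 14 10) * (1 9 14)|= 10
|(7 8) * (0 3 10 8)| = |(0 3 10 8 7)| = 5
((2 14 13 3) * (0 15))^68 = (15)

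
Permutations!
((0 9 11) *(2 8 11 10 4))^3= ((0 9 10 4 2 8 11))^3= (0 4 11 10 8 9 2)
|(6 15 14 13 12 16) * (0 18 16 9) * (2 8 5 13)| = |(0 18 16 6 15 14 2 8 5 13 12 9)| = 12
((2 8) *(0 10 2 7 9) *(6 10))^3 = (0 2 9 10 7 6 8)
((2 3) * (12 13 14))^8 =(12 14 13)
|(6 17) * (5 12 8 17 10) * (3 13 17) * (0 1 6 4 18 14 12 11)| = 24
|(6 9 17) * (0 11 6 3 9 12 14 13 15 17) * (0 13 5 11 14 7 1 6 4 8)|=|(0 14 5 11 4 8)(1 6 12 7)(3 9 13 15 17)|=60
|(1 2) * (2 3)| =|(1 3 2)| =3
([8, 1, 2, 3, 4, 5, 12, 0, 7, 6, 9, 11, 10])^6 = [0, 1, 2, 3, 4, 5, 10, 7, 8, 12, 6, 11, 9]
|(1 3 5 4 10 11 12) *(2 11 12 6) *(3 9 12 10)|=|(1 9 12)(2 11 6)(3 5 4)|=3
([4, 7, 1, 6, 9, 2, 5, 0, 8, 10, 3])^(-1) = [7, 2, 5, 10, 0, 6, 3, 1, 8, 4, 9]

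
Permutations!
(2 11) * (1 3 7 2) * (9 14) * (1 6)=(1 3 7 2 11 6)(9 14)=[0, 3, 11, 7, 4, 5, 1, 2, 8, 14, 10, 6, 12, 13, 9]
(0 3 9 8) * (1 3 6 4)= (0 6 4 1 3 9 8)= [6, 3, 2, 9, 1, 5, 4, 7, 0, 8]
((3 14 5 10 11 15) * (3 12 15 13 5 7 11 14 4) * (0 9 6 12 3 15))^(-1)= ((0 9 6 12)(3 4 15)(5 10 14 7 11 13))^(-1)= (0 12 6 9)(3 15 4)(5 13 11 7 14 10)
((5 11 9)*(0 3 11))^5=(11)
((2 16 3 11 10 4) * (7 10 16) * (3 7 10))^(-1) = ((2 10 4)(3 11 16 7))^(-1) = (2 4 10)(3 7 16 11)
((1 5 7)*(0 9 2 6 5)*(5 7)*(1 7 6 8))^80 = ((0 9 2 8 1))^80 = (9)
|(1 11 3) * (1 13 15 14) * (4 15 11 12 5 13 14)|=14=|(1 12 5 13 11 3 14)(4 15)|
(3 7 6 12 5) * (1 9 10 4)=(1 9 10 4)(3 7 6 12 5)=[0, 9, 2, 7, 1, 3, 12, 6, 8, 10, 4, 11, 5]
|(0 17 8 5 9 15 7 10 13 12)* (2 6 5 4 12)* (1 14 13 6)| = 60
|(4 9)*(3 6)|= 2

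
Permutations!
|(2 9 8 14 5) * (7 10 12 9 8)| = 4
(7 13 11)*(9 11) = (7 13 9 11) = [0, 1, 2, 3, 4, 5, 6, 13, 8, 11, 10, 7, 12, 9]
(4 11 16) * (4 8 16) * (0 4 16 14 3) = (0 4 11 16 8 14 3) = [4, 1, 2, 0, 11, 5, 6, 7, 14, 9, 10, 16, 12, 13, 3, 15, 8]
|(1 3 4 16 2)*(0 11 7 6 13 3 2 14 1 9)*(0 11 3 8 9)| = |(0 3 4 16 14 1 2)(6 13 8 9 11 7)| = 42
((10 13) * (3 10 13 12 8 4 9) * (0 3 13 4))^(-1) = (0 8 12 10 3)(4 13 9)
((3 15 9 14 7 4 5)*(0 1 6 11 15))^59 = (0 15 4 1 9 5 6 14 3 11 7)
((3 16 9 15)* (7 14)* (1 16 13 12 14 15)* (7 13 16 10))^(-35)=(16)(12 14 13)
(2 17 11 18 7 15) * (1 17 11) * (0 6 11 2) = [6, 17, 2, 3, 4, 5, 11, 15, 8, 9, 10, 18, 12, 13, 14, 0, 16, 1, 7] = (0 6 11 18 7 15)(1 17)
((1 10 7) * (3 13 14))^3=((1 10 7)(3 13 14))^3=(14)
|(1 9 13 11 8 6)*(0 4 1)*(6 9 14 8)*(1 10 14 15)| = 18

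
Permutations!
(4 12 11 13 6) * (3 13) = (3 13 6 4 12 11) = [0, 1, 2, 13, 12, 5, 4, 7, 8, 9, 10, 3, 11, 6]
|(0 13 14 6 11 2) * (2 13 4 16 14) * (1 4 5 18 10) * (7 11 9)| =14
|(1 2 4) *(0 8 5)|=|(0 8 5)(1 2 4)|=3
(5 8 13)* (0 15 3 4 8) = (0 15 3 4 8 13 5) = [15, 1, 2, 4, 8, 0, 6, 7, 13, 9, 10, 11, 12, 5, 14, 3]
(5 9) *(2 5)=(2 5 9)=[0, 1, 5, 3, 4, 9, 6, 7, 8, 2]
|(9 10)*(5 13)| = 2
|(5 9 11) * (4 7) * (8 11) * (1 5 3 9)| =4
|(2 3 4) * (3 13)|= |(2 13 3 4)|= 4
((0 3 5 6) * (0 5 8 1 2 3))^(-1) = ((1 2 3 8)(5 6))^(-1) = (1 8 3 2)(5 6)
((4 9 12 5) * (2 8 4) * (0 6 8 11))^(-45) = ((0 6 8 4 9 12 5 2 11))^(-45) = (12)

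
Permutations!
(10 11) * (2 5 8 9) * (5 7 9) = [0, 1, 7, 3, 4, 8, 6, 9, 5, 2, 11, 10] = (2 7 9)(5 8)(10 11)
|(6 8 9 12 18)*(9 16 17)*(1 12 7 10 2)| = |(1 12 18 6 8 16 17 9 7 10 2)| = 11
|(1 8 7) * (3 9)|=6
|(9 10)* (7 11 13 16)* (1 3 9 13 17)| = |(1 3 9 10 13 16 7 11 17)| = 9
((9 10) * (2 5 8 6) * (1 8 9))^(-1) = (1 10 9 5 2 6 8)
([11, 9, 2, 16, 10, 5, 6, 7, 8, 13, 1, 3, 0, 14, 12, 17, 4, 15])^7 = [9, 3, 2, 14, 0, 5, 6, 7, 8, 16, 11, 13, 1, 4, 10, 17, 12, 15]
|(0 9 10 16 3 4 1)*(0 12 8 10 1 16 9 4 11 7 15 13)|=|(0 4 16 3 11 7 15 13)(1 12 8 10 9)|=40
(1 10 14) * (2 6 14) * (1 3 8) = [0, 10, 6, 8, 4, 5, 14, 7, 1, 9, 2, 11, 12, 13, 3] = (1 10 2 6 14 3 8)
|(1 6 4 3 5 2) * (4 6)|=|(6)(1 4 3 5 2)|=5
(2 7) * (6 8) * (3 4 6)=(2 7)(3 4 6 8)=[0, 1, 7, 4, 6, 5, 8, 2, 3]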